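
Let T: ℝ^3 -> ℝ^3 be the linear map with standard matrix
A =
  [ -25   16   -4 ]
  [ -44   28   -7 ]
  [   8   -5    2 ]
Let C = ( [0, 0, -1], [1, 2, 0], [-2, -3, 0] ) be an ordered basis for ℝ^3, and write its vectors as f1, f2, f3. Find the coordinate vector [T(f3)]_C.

[1, 2, 0]

Compute T(f3) = A f3 = [2, 4, -1] in standard coordinates.
Then write this in C-coordinates: solve for y in y_1 f1 + ... + y_3 f3 = [2, 4, -1].
This gives y = [1, 2, 0], which is column 3 of [T]_C.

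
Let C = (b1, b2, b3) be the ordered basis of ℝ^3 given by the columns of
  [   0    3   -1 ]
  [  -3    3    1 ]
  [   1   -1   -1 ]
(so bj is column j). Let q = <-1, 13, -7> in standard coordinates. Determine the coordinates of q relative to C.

[q]_C is the unique c with M c = q, where M has columns b1, ..., b3.
Gaussian elimination on [M | q] yields c = (-2, 1, 4).
Check: -2b1 + b2 + 4b3 = <-1, 13, -7>.

<-2, 1, 4>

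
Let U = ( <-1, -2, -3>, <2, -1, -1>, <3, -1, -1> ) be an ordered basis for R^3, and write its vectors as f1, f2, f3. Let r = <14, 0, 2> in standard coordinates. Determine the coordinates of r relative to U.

<-2, 0, 4>

Write r = c_1 f1 + ... + c_3 f3 and solve for the c_i.
Row-reducing the augmented matrix [M | r] gives c = (-2, 0, 4).
Check: -2f1 + 0·f2 + 4f3 = <14, 0, 2>.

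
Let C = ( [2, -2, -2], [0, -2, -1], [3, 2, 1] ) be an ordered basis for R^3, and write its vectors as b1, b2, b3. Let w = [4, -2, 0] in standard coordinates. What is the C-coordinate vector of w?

[w]_C is the unique c with M c = w, where M has columns b1, ..., b3.
Row-reducing the augmented matrix [M | w] gives c = (-1, 4, 2).
Check: -b1 + 4b2 + 2b3 = [4, -2, 0].

[-1, 4, 2]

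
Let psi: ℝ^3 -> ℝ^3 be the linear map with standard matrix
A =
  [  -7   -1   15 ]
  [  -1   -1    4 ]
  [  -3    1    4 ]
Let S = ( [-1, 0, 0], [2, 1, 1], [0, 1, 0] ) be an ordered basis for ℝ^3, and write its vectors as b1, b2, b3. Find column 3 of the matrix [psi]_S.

[3, 1, -2]

Compute psi(b3) = A b3 = [-1, -1, 1] in standard coordinates.
Then write this in S-coordinates: solve for y in y_1 b1 + ... + y_3 b3 = [-1, -1, 1].
This gives y = [3, 1, -2], which is column 3 of [psi]_S.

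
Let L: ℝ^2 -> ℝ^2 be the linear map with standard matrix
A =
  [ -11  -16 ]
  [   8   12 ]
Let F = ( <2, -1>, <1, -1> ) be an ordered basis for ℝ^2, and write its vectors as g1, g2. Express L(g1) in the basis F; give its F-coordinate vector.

<-2, -2>

Compute L(g1) = A g1 = <-6, 4> in standard coordinates.
Then write this in F-coordinates: solve for y in y_1 g1 + y_2 g2 = <-6, 4>.
This gives y = <-2, -2>, which is column 1 of [L]_F.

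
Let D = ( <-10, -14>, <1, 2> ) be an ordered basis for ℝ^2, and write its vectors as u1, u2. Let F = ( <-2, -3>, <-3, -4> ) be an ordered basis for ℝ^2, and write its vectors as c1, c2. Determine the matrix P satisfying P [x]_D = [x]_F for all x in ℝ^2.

[[2, -2], [2, 1]]

Column j of P is [uj]_F, since P maps D-coordinates to F-coordinates.
Expressing u1 in F: u1 = 2c1 + 2c2, so column 1 of P is <2, 2>.
Doing the same for each uj gives P = [[2, -2], [2, 1]].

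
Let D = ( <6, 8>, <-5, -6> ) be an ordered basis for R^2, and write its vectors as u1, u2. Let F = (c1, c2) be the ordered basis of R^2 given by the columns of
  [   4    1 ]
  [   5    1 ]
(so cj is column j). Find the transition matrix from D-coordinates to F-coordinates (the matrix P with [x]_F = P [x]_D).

[[2, -1], [-2, -1]]

Let M have columns uj and N have columns cj. Then for every x, N [x]_F = x = M [x]_D, so P = N^(-1) M.
Since det N = -1, N^(-1) has integer entries; multiplying gives P = [[2, -1], [-2, -1]].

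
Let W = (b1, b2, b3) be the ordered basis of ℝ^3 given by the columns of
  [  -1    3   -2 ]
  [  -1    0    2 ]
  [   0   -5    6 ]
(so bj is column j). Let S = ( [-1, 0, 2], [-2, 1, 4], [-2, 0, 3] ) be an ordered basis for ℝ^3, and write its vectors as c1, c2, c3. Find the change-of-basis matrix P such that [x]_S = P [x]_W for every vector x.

[[-1, -1, 2], [-1, 0, 2], [2, -1, -2]]

Take x = bj: its W-coordinates are the j-th standard unit vector, so P e_j — column j of P — equals [bj]_S.
b1 = -c1 - c2 + 2c3, giving column 1 = [-1, -1, 2]; repeating for each j gives P = [[-1, -1, 2], [-1, 0, 2], [2, -1, -2]].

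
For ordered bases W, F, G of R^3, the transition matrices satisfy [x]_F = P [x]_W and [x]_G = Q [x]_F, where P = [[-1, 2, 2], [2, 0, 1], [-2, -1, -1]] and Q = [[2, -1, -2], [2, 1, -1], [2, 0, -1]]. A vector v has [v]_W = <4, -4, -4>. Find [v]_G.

<-44, -36, -40>

Composing the changes, [v]_G = Q P [v]_W.
Q P = [[0, 6, 5], [2, 5, 6], [0, 5, 5]]; applying this to <4, -4, -4> gives <-44, -36, -40>.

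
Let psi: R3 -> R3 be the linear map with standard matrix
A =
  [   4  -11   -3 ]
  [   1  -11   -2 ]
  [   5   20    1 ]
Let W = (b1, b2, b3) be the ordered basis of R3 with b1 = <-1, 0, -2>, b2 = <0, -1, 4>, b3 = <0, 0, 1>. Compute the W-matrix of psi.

[[-2, 1, 3], [-3, -3, 2], [1, -2, -1]]

The j-th column of [psi]_W is [psi(bj)]_W.
psi(b1) = A b1 = <2, 3, -7> = -2b1 - 3b2 + b3, so column 1 is <-2, -3, 1>.
Repeating for b2, b3 and assembling the columns gives [[-2, 1, 3], [-3, -3, 2], [1, -2, -1]].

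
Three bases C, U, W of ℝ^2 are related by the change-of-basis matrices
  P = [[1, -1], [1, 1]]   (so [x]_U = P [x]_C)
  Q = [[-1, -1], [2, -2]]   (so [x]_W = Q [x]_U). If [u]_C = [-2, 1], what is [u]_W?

First [u]_U = P [u]_C = [-3, -1].
Then [u]_W = Q [u]_U = [4, -4].

[4, -4]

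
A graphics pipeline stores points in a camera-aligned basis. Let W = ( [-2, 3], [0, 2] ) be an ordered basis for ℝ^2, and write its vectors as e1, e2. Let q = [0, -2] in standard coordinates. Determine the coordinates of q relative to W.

[0, -1]

[q]_W is the unique c with M c = q, where M has columns e1, e2.
System: -2c_1 + 0c_2 = 0, 3c_1 + 2c_2 = -2; solving gives c_1 = 0, c_2 = -1.
Check: 0·e1 - e2 = [0, -2].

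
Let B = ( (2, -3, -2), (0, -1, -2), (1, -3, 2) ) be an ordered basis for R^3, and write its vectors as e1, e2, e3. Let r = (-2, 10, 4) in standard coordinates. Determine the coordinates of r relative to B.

[r]_B is the unique c with M c = r, where M has columns e1, ..., e3.
Row-reducing the augmented matrix [M | r] gives c = (0, -4, -2).
Check: 0·e1 - 4e2 - 2e3 = (-2, 10, 4).

(0, -4, -2)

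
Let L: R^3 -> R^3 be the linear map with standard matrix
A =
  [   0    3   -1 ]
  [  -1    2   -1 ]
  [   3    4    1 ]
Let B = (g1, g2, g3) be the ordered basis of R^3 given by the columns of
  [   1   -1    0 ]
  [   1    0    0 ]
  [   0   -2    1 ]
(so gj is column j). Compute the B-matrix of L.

Let P have columns g1, ..., g3. Then [L]_B = P^(-1) A P.
Here det P = 1, so P^(-1) is integer; computing A P first and then P^(-1)(A P) gives [[1, 3, -1], [-2, 1, 0], [3, -3, 1]].

[[1, 3, -1], [-2, 1, 0], [3, -3, 1]]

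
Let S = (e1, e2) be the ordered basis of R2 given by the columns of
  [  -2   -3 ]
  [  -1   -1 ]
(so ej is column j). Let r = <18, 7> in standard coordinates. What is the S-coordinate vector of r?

Write r = c_1 e1 + c_2 e2 and solve for the c_i.
System: -2c_1 - 3c_2 = 18, -c_1 - c_2 = 7; solving gives c_1 = -3, c_2 = -4.
Check: -3e1 - 4e2 = <18, 7>.

<-3, -4>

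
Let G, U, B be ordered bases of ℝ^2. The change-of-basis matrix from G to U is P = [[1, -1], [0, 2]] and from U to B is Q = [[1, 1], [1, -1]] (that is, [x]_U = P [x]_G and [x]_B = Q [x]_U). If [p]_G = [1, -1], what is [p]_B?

First [p]_U = P [p]_G = [2, -2].
Then [p]_B = Q [p]_U = [0, 4].

[0, 4]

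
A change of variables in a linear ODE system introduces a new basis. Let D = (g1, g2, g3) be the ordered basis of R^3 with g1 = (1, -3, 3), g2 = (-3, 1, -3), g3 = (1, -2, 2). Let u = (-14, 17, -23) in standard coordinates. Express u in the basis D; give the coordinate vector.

(-4, 3, -1)

We seek scalars with c_1 g1 + ... + c_3 g3 = u; equivalently solve M c = u where the columns of M are g1, ..., g3.
Gaussian elimination on [M | u] yields c = (-4, 3, -1).
Check: -4g1 + 3g2 - g3 = (-14, 17, -23).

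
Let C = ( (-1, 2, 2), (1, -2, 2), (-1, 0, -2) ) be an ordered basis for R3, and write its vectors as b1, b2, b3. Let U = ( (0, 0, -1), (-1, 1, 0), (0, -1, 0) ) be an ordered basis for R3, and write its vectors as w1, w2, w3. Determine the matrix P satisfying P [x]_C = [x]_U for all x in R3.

[[-2, -2, 2], [1, -1, 1], [-1, 1, 1]]

Let M have columns bj and N have columns wj. Then for every x, N [x]_U = x = M [x]_C, so P = N^(-1) M.
Since det N = -1, N^(-1) has integer entries; multiplying gives P = [[-2, -2, 2], [1, -1, 1], [-1, 1, 1]].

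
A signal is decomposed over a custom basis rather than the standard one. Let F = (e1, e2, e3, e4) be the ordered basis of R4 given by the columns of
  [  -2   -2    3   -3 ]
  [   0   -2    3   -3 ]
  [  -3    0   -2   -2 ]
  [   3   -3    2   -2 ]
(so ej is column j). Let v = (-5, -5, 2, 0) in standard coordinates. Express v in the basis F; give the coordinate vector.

Write v = c_1 e1 + ... + c_4 e4 and solve for the c_i.
Solving this 4x4 system gives c = (0, -2, -2, 1).
Check: 0·e1 - 2e2 - 2e3 + e4 = (-5, -5, 2, 0).

(0, -2, -2, 1)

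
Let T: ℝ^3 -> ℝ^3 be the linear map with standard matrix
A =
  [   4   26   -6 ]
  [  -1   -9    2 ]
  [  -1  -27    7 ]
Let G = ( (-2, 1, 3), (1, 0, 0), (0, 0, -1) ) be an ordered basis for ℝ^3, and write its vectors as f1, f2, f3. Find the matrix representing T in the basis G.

The j-th column of [T]_G is [T(fj)]_G.
T(f1) = A f1 = (0, -1, -4) = -f1 - 2f2 + f3, so column 1 is (-1, -2, 1).
Repeating for f2, f3 and assembling the columns gives [[-1, -1, -2], [-2, 2, 2], [1, -2, 1]].

[[-1, -1, -2], [-2, 2, 2], [1, -2, 1]]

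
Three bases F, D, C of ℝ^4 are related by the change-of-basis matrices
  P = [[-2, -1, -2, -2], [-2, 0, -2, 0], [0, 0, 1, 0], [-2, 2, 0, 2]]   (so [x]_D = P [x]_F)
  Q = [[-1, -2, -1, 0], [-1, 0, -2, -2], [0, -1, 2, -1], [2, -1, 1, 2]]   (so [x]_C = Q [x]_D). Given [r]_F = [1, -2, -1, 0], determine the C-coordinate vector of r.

Composing the changes, [r]_C = Q P [r]_F.
Q P = [[6, 1, 5, 2], [6, -3, 0, -2], [4, -2, 4, -2], [-6, 2, -1, 0]]; applying this to [1, -2, -1, 0] gives [-1, 12, 4, -9].

[-1, 12, 4, -9]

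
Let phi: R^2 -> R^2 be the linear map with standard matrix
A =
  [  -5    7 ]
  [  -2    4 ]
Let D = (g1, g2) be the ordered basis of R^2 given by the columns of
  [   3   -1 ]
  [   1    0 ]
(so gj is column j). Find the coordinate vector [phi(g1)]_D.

Compute phi(g1) = A g1 = <-8, -2> in standard coordinates.
Then write this in D-coordinates: solve for y in y_1 g1 + y_2 g2 = <-8, -2>.
This gives y = <-2, 2>, which is column 1 of [phi]_D.

<-2, 2>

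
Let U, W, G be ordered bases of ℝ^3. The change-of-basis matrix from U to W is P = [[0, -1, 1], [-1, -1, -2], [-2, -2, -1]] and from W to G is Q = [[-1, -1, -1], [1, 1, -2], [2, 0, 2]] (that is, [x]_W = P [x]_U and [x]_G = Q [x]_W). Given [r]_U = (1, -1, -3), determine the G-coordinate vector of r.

(-7, -2, 2)

Apply P to get W-coordinates (-2, 6, 3), then Q to get G-coordinates.
The result is [r]_G = (-7, -2, 2).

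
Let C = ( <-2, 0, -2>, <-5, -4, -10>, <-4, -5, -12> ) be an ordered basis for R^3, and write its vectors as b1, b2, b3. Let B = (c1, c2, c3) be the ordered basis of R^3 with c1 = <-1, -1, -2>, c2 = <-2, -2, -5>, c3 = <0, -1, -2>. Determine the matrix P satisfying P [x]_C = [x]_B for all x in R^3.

[[-2, 1, 0], [2, 2, 2], [-2, -1, 1]]

Let M have columns bj and N have columns cj. Then for every x, N [x]_B = x = M [x]_C, so P = N^(-1) M.
Since det N = 1, N^(-1) has integer entries; multiplying gives P = [[-2, 1, 0], [2, 2, 2], [-2, -1, 1]].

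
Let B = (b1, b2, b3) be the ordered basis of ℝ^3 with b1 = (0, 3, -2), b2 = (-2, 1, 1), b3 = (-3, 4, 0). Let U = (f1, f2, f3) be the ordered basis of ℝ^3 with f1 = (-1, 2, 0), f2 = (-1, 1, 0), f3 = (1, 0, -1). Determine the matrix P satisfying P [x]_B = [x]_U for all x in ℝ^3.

[[1, 0, 1], [1, 1, 2], [2, -1, 0]]

Column j of P is [bj]_U, since P maps B-coordinates to U-coordinates.
Expressing b1 in U: b1 = f1 + f2 + 2f3, so column 1 of P is (1, 1, 2).
Doing the same for each bj gives P = [[1, 0, 1], [1, 1, 2], [2, -1, 0]].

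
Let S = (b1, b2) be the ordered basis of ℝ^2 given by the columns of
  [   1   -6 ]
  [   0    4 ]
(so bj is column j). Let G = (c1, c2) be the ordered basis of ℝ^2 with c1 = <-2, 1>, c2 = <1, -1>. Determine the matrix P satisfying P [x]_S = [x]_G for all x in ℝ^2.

Take x = bj: its S-coordinates are the j-th standard unit vector, so P e_j — column j of P — equals [bj]_G.
b1 = -c1 - c2, giving column 1 = <-1, -1>; repeating for each j gives P = [[-1, 2], [-1, -2]].

[[-1, 2], [-1, -2]]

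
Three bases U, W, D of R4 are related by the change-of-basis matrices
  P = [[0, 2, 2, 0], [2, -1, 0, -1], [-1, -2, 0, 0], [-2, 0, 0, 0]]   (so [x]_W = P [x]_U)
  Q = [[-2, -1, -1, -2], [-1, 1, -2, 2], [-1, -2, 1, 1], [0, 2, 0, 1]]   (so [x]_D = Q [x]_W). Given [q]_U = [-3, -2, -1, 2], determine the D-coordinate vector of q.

[-1, -2, 31, -6]

First [q]_W = P [q]_U = [-6, -6, 7, 6].
Then [q]_D = Q [q]_W = [-1, -2, 31, -6].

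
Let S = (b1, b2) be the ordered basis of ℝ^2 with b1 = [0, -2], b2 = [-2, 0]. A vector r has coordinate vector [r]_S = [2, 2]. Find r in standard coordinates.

[-4, -4]

The coordinates say r = 2b1 + 2b2; adding the scaled basis vectors gives [-4, -4].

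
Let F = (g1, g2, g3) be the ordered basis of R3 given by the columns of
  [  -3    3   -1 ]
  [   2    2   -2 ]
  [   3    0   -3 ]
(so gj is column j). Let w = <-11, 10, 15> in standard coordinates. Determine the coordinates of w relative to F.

<4, 0, -1>

[w]_F is the unique c with M c = w, where M has columns g1, ..., g3.
Solving this 3x3 system gives c = (4, 0, -1).
Check: 4g1 + 0·g2 - g3 = <-11, 10, 15>.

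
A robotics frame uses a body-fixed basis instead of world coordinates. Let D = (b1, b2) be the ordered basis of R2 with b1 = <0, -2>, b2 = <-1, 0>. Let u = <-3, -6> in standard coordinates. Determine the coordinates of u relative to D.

Write u = c_1 b1 + c_2 b2 and solve for the c_i.
System: 0c_1 - c_2 = -3, -2c_1 + 0c_2 = -6; solving gives c_1 = 3, c_2 = 3.
Check: 3b1 + 3b2 = <-3, -6>.

<3, 3>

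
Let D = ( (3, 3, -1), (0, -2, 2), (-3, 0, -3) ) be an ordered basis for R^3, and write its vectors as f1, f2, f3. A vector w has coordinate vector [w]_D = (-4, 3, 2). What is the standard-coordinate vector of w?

The coordinates say w = -4f1 + 3f2 + 2f3; adding the scaled basis vectors gives (-18, -18, 4).

(-18, -18, 4)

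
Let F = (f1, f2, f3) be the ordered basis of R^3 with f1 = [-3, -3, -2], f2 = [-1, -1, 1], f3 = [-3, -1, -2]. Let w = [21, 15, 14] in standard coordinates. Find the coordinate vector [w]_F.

Write w = c_1 f1 + ... + c_3 f3 and solve for the c_i.
Gaussian elimination on [M | w] yields c = (-4, 0, -3).
Check: -4f1 + 0·f2 - 3f3 = [21, 15, 14].

[-4, 0, -3]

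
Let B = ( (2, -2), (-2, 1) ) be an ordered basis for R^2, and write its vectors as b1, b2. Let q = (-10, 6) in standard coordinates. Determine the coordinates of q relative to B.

(-1, 4)

Write q = c_1 b1 + c_2 b2 and solve for the c_i.
System: 2c_1 - 2c_2 = -10, -2c_1 + c_2 = 6; solving gives c_1 = -1, c_2 = 4.
Check: -b1 + 4b2 = (-10, 6).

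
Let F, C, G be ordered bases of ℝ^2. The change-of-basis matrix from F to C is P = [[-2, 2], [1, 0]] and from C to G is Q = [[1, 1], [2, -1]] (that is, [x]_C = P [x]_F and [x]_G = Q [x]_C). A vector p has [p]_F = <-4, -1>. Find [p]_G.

<2, 16>

First [p]_C = P [p]_F = <6, -4>.
Then [p]_G = Q [p]_C = <2, 16>.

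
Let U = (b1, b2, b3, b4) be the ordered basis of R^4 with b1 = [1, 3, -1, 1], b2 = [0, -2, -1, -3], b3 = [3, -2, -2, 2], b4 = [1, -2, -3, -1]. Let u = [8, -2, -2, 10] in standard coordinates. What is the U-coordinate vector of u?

Write u = c_1 b1 + ... + c_4 b4 and solve for the c_i.
Solving this 4x4 system gives c = (0, -1, 3, -1).
Check: 0·b1 - b2 + 3b3 - b4 = [8, -2, -2, 10].

[0, -1, 3, -1]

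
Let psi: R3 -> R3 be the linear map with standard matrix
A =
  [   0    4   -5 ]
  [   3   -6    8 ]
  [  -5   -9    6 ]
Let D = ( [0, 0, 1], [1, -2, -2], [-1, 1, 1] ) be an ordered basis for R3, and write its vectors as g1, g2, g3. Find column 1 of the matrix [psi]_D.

Compute psi(g1) = A g1 = [-5, 8, 6] in standard coordinates.
Then write this in D-coordinates: solve for y in y_1 g1 + ... + y_3 g3 = [-5, 8, 6].
This gives y = [-2, -3, 2], which is column 1 of [psi]_D.

[-2, -3, 2]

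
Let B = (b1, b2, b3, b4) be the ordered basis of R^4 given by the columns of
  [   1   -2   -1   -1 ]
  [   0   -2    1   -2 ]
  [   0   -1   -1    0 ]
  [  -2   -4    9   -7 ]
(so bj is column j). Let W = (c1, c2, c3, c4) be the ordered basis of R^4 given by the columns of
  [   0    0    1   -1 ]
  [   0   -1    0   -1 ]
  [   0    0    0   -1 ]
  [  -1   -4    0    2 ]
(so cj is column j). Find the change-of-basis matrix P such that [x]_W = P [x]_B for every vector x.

Let M have columns bj and N have columns cj. Then for every x, N [x]_W = x = M [x]_B, so P = N^(-1) M.
Since det N = -1, N^(-1) has integer entries; multiplying gives P = [[2, 2, 1, -1], [0, 1, -2, 2], [1, -1, 0, -1], [0, 1, 1, 0]].

[[2, 2, 1, -1], [0, 1, -2, 2], [1, -1, 0, -1], [0, 1, 1, 0]]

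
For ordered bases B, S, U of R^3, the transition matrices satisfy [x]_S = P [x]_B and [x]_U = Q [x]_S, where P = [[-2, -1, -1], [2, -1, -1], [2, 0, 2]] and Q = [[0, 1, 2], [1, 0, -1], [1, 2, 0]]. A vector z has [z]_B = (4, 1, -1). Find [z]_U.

(20, -14, 8)

First [z]_S = P [z]_B = (-8, 8, 6).
Then [z]_U = Q [z]_S = (20, -14, 8).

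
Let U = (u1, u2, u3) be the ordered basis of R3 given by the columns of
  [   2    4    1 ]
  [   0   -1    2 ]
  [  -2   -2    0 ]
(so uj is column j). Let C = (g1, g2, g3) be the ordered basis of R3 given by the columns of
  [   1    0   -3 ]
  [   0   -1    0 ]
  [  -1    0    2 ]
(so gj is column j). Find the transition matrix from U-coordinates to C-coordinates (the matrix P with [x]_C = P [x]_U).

[[2, -2, -2], [0, 1, -2], [0, -2, -1]]

Let M have columns uj and N have columns gj. Then for every x, N [x]_C = x = M [x]_U, so P = N^(-1) M.
Since det N = 1, N^(-1) has integer entries; multiplying gives P = [[2, -2, -2], [0, 1, -2], [0, -2, -1]].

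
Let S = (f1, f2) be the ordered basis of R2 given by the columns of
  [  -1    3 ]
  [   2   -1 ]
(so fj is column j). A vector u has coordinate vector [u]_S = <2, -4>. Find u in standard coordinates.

<-14, 8>

The coordinates say u = 2f1 - 4f2; adding the scaled basis vectors gives <-14, 8>.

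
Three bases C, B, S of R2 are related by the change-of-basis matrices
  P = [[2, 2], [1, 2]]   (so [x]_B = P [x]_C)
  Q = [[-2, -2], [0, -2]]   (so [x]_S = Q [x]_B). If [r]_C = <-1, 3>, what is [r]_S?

Apply P to get B-coordinates <4, 5>, then Q to get S-coordinates.
The result is [r]_S = <-18, -10>.

<-18, -10>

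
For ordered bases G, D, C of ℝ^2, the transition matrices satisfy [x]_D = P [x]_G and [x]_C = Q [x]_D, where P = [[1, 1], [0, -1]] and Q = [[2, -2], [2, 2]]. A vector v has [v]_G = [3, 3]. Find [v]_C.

Composing the changes, [v]_C = Q P [v]_G.
Q P = [[2, 4], [2, 0]]; applying this to [3, 3] gives [18, 6].

[18, 6]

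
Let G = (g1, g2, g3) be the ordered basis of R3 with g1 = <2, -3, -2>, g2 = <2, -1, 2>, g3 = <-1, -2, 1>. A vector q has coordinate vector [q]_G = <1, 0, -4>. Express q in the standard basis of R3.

The coordinates say q = g1 + 0·g2 - 4g3; adding the scaled basis vectors gives <6, 5, -6>.

<6, 5, -6>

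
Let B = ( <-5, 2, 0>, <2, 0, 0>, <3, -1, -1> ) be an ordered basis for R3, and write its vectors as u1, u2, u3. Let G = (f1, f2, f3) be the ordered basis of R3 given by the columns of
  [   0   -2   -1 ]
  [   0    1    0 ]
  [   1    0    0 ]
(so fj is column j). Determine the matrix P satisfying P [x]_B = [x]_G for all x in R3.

Column j of P is [uj]_G, since P maps B-coordinates to G-coordinates.
Expressing u1 in G: u1 = 0·f1 + 2f2 + f3, so column 1 of P is <0, 2, 1>.
Doing the same for each uj gives P = [[0, 0, -1], [2, 0, -1], [1, -2, -1]].

[[0, 0, -1], [2, 0, -1], [1, -2, -1]]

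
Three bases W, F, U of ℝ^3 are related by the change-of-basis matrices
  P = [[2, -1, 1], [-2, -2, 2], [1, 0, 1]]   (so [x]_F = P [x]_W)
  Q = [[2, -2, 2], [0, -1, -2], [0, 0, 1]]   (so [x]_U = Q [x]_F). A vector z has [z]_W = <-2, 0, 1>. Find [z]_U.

First [z]_F = P [z]_W = <-3, 6, -1>.
Then [z]_U = Q [z]_F = <-20, -4, -1>.

<-20, -4, -1>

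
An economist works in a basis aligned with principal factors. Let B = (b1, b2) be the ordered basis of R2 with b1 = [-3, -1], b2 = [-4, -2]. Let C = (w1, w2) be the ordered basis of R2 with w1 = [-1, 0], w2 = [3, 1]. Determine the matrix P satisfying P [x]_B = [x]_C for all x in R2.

Take x = bj: its B-coordinates are the j-th standard unit vector, so P e_j — column j of P — equals [bj]_C.
b1 = 0·w1 - w2, giving column 1 = [0, -1]; repeating for each j gives P = [[0, -2], [-1, -2]].

[[0, -2], [-1, -2]]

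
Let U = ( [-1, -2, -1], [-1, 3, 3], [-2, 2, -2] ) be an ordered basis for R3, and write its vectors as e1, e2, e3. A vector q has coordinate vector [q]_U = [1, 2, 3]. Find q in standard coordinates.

[-9, 10, -1]

q = M [q]_U, where M has columns e1, ..., e3.
Carrying out the matrix-vector product, q = [-9, 10, -1].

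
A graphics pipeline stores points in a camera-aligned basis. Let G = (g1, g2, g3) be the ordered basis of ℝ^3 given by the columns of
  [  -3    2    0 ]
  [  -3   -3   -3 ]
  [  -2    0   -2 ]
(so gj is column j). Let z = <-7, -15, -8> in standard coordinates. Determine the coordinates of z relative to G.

<3, 1, 1>

Write z = c_1 g1 + ... + c_3 g3 and solve for the c_i.
Solving this 3x3 system gives c = (3, 1, 1).
Check: 3g1 + g2 + g3 = <-7, -15, -8>.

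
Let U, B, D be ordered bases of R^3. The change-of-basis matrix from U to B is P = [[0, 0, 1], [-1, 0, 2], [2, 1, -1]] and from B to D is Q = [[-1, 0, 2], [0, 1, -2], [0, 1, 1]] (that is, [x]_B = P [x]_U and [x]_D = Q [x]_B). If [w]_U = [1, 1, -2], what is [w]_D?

Composing the changes, [w]_D = Q P [w]_U.
Q P = [[4, 2, -3], [-5, -2, 4], [1, 1, 1]]; applying this to [1, 1, -2] gives [12, -15, 0].

[12, -15, 0]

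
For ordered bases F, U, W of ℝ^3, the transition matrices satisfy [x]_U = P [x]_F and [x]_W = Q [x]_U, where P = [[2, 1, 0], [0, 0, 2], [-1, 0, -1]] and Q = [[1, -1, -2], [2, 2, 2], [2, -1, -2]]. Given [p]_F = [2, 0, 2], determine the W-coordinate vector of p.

[8, 8, 12]

Composing the changes, [p]_W = Q P [p]_F.
Q P = [[4, 1, 0], [2, 2, 2], [6, 2, 0]]; applying this to [2, 0, 2] gives [8, 8, 12].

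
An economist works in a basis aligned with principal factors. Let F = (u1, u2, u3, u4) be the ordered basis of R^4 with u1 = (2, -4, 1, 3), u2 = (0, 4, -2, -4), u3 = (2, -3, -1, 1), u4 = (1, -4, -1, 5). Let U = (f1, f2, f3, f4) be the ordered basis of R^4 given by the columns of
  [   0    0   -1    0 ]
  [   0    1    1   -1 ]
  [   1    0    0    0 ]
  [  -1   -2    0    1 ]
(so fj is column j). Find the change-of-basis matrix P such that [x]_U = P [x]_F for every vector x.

Column j of P is [uj]_U, since P maps F-coordinates to U-coordinates.
Expressing u1 in U: u1 = f1 - 2f2 - 2f3 + 0·f4, so column 1 of P is (1, -2, -2, 0).
Doing the same for each uj gives P = [[1, -2, -1, -1], [-2, 2, 1, -1], [-2, 0, -2, -1], [0, -2, 2, 2]].

[[1, -2, -1, -1], [-2, 2, 1, -1], [-2, 0, -2, -1], [0, -2, 2, 2]]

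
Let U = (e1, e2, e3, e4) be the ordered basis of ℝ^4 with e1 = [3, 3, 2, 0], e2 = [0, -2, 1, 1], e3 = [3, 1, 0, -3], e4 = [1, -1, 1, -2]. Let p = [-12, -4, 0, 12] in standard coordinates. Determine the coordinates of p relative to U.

We seek scalars with c_1 e1 + ... + c_4 e4 = p; equivalently solve M c = p where the columns of M are e1, ..., e4.
Row-reducing the augmented matrix [M | p] gives c = (0, 0, -4, 0).
Check: 0·e1 + 0·e2 - 4e3 + 0·e4 = [-12, -4, 0, 12].

[0, 0, -4, 0]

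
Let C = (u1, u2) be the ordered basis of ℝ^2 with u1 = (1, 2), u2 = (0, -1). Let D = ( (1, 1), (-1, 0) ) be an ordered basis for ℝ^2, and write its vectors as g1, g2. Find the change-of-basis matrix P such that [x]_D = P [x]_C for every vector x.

Take x = uj: its C-coordinates are the j-th standard unit vector, so P e_j — column j of P — equals [uj]_D.
u1 = 2g1 + g2, giving column 1 = (2, 1); repeating for each j gives P = [[2, -1], [1, -1]].

[[2, -1], [1, -1]]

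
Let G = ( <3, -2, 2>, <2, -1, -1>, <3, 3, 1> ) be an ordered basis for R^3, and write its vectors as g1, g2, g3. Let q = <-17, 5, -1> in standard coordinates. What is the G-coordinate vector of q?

[q]_G is the unique c with M c = q, where M has columns g1, ..., g3.
Row-reducing the augmented matrix [M | q] gives c = (-2, -4, -1).
Check: -2g1 - 4g2 - g3 = <-17, 5, -1>.

<-2, -4, -1>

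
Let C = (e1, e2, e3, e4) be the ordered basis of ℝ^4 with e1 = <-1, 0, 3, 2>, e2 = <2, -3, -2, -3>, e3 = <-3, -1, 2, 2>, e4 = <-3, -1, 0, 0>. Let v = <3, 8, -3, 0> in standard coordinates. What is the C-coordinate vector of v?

[v]_C is the unique c with M c = v, where M has columns e1, ..., e4.
Gaussian elimination on [M | v] yields c = (-1, -2, -2, 0).
Check: -e1 - 2e2 - 2e3 + 0·e4 = <3, 8, -3, 0>.

<-1, -2, -2, 0>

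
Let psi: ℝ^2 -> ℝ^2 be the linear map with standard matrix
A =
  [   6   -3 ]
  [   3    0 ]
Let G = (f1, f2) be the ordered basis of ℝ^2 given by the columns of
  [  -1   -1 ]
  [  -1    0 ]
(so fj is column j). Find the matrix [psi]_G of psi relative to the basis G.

[[3, 3], [0, 3]]

With P the matrix whose columns are f1, f2, [psi]_G = P^(-1) A P.
Column by column: psi(f1) = A f1 = <-3, -3>; its G-coordinates <3, 0> give column 1.
Continuing for each basis vector yields [psi]_G = [[3, 3], [0, 3]].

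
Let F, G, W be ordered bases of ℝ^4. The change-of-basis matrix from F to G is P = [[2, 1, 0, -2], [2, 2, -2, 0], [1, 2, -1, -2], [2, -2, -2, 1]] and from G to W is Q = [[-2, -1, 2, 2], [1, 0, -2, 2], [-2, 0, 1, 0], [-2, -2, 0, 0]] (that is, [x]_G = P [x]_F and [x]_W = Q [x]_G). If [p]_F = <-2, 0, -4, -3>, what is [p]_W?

<10, -12, 4, -12>

Apply P to get G-coordinates <2, 4, 8, 1>, then Q to get W-coordinates.
The result is [p]_W = <10, -12, 4, -12>.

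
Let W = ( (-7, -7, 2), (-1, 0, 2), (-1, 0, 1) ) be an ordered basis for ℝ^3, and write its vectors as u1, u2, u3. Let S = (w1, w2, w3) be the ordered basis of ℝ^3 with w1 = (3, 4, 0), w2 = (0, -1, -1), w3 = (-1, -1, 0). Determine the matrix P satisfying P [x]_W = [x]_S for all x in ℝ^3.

[[-2, -1, 0], [-2, -2, -1], [1, -2, 1]]

Let M have columns uj and N have columns wj. Then for every x, N [x]_S = x = M [x]_W, so P = N^(-1) M.
Since det N = 1, N^(-1) has integer entries; multiplying gives P = [[-2, -1, 0], [-2, -2, -1], [1, -2, 1]].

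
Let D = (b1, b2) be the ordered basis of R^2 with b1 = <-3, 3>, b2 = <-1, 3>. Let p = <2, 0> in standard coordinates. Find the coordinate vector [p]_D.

<-1, 1>

We seek scalars with c_1 b1 + c_2 b2 = p; equivalently solve M c = p where the columns of M are b1, b2.
System: -3c_1 - c_2 = 2, 3c_1 + 3c_2 = 0; solving gives c_1 = -1, c_2 = 1.
Check: -b1 + b2 = <2, 0>.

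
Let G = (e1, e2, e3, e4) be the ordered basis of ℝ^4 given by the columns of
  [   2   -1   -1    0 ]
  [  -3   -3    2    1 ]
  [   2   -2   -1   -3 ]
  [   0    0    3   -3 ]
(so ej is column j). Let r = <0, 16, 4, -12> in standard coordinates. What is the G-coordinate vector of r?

<-4, -4, -4, 0>

We seek scalars with c_1 e1 + ... + c_4 e4 = r; equivalently solve M c = r where the columns of M are e1, ..., e4.
Gaussian elimination on [M | r] yields c = (-4, -4, -4, 0).
Check: -4e1 - 4e2 - 4e3 + 0·e4 = <0, 16, 4, -12>.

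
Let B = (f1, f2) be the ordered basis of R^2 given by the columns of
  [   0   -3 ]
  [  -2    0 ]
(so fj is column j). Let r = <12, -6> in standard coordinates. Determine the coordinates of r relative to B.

<3, -4>

Write r = c_1 f1 + c_2 f2 and solve for the c_i.
System: 0c_1 - 3c_2 = 12, -2c_1 + 0c_2 = -6; solving gives c_1 = 3, c_2 = -4.
Check: 3f1 - 4f2 = <12, -6>.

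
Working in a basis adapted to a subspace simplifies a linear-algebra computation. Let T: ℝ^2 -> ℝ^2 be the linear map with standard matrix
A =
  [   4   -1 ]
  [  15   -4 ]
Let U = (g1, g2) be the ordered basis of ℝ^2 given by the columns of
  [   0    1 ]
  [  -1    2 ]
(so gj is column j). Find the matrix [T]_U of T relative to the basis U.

With P the matrix whose columns are g1, g2, [T]_U = P^(-1) A P.
Column by column: T(g1) = A g1 = <1, 4>; its U-coordinates <-2, 1> give column 1.
Continuing for each basis vector yields [T]_U = [[-2, -3], [1, 2]].

[[-2, -3], [1, 2]]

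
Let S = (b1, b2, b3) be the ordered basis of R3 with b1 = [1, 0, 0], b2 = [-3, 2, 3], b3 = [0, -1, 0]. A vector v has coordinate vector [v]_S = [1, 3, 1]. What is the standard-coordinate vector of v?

v = M [v]_S, where M has columns b1, ..., b3.
Carrying out the matrix-vector product, v = [-8, 5, 9].

[-8, 5, 9]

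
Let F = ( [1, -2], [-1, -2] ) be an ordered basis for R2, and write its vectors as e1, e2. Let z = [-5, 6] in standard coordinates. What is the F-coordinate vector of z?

[-4, 1]

Write z = c_1 e1 + c_2 e2 and solve for the c_i.
System: c_1 - c_2 = -5, -2c_1 - 2c_2 = 6; solving gives c_1 = -4, c_2 = 1.
Check: -4e1 + e2 = [-5, 6].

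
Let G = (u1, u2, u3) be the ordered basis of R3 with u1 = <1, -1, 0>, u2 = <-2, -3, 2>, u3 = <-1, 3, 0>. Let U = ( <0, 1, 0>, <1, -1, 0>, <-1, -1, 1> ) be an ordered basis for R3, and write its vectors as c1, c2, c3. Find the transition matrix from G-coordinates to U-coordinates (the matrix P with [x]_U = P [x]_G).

Let M have columns uj and N have columns cj. Then for every x, N [x]_U = x = M [x]_G, so P = N^(-1) M.
Since det N = -1, N^(-1) has integer entries; multiplying gives P = [[0, -1, 2], [1, 0, -1], [0, 2, 0]].

[[0, -1, 2], [1, 0, -1], [0, 2, 0]]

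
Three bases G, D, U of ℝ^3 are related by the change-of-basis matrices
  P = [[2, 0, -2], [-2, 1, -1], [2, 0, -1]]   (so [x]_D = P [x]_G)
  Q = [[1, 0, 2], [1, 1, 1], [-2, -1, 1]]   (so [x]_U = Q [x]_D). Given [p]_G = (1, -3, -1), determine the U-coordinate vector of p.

Apply P to get D-coordinates (4, -4, 3), then Q to get U-coordinates.
The result is [p]_U = (10, 3, -1).

(10, 3, -1)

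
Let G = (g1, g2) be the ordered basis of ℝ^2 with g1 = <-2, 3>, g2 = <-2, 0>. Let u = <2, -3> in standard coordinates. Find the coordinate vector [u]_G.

Write u = c_1 g1 + c_2 g2 and solve for the c_i.
System: -2c_1 - 2c_2 = 2, 3c_1 + 0c_2 = -3; solving gives c_1 = -1, c_2 = 0.
Check: -g1 + 0·g2 = <2, -3>.

<-1, 0>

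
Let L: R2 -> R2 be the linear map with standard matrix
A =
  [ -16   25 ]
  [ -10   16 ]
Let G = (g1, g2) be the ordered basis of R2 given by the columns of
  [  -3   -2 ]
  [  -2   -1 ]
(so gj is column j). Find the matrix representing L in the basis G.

The j-th column of [L]_G is [L(gj)]_G.
L(g1) = A g1 = (-2, -2) = 2g1 - 2g2, so column 1 is (2, -2).
Repeating for g2 and assembling the columns gives [[2, -1], [-2, -2]].

[[2, -1], [-2, -2]]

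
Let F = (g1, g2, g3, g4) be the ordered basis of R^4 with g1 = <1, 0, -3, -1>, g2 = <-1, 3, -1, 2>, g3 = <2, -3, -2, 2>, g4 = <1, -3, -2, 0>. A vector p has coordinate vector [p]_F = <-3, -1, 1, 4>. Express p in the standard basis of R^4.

p = M [p]_F, where M has columns g1, ..., g4.
Carrying out the matrix-vector product, p = <4, -18, 0, 3>.

<4, -18, 0, 3>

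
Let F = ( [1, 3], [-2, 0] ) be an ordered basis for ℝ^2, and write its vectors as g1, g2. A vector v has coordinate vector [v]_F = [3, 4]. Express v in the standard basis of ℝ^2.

v = M [v]_F, where M has columns g1, g2.
Carrying out the matrix-vector product, v = [-5, 9].

[-5, 9]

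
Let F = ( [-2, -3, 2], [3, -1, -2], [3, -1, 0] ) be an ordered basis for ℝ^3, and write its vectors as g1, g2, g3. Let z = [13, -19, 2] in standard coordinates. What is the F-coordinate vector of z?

[4, 3, 4]

[z]_F is the unique c with M c = z, where M has columns g1, ..., g3.
Row-reducing the augmented matrix [M | z] gives c = (4, 3, 4).
Check: 4g1 + 3g2 + 4g3 = [13, -19, 2].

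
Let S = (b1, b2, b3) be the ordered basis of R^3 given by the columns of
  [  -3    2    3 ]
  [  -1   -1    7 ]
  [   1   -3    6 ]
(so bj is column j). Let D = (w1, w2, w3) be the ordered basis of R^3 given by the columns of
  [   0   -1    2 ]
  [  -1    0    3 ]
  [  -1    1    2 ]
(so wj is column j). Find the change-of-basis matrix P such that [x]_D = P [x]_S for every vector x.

[[-2, 1, -1], [1, -2, 1], [-1, 0, 2]]

Let M have columns bj and N have columns wj. Then for every x, N [x]_D = x = M [x]_S, so P = N^(-1) M.
Since det N = -1, N^(-1) has integer entries; multiplying gives P = [[-2, 1, -1], [1, -2, 1], [-1, 0, 2]].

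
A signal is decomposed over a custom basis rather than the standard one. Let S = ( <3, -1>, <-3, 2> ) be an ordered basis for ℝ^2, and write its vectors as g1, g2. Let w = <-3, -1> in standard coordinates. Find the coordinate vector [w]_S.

We seek scalars with c_1 g1 + c_2 g2 = w; equivalently solve M c = w where the columns of M are g1, g2.
System: 3c_1 - 3c_2 = -3, -c_1 + 2c_2 = -1; solving gives c_1 = -3, c_2 = -2.
Check: -3g1 - 2g2 = <-3, -1>.

<-3, -2>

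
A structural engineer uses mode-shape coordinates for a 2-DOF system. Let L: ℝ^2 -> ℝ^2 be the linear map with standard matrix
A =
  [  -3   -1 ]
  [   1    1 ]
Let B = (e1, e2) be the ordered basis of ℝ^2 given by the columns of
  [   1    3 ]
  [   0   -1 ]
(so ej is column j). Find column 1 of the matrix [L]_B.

Compute L(e1) = A e1 = [-3, 1] in standard coordinates.
Then write this in B-coordinates: solve for y in y_1 e1 + y_2 e2 = [-3, 1].
This gives y = [0, -1], which is column 1 of [L]_B.

[0, -1]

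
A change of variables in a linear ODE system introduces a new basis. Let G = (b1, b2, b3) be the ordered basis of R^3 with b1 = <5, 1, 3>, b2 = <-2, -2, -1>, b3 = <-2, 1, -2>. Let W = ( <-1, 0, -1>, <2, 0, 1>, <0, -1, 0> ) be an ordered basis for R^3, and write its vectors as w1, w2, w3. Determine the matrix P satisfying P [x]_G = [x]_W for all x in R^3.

[[-1, 0, 2], [2, -1, 0], [-1, 2, -1]]

Take x = bj: its G-coordinates are the j-th standard unit vector, so P e_j — column j of P — equals [bj]_W.
b1 = -w1 + 2w2 - w3, giving column 1 = <-1, 2, -1>; repeating for each j gives P = [[-1, 0, 2], [2, -1, 0], [-1, 2, -1]].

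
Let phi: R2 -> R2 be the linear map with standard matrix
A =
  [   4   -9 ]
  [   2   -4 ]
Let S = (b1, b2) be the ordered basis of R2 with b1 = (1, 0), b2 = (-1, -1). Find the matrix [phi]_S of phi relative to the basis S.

[[2, 3], [-2, -2]]

The j-th column of [phi]_S is [phi(bj)]_S.
phi(b1) = A b1 = (4, 2) = 2b1 - 2b2, so column 1 is (2, -2).
Repeating for b2 and assembling the columns gives [[2, 3], [-2, -2]].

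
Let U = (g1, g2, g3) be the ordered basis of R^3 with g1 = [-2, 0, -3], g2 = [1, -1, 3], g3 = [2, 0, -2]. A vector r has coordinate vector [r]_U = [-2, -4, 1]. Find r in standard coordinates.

By definition r = -2g1 - 4g2 + g3.
Summing componentwise gives [2, 4, -8].

[2, 4, -8]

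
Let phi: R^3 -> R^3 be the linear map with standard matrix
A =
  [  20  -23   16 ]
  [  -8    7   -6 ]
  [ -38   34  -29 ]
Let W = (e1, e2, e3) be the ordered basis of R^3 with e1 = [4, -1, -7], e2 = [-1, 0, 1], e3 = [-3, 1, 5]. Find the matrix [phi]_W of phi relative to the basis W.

[[-2, -1, 2], [-2, -3, 2], [1, 1, 3]]

The j-th column of [phi]_W is [phi(ej)]_W.
phi(e1) = A e1 = [-9, 3, 17] = -2e1 - 2e2 + e3, so column 1 is [-2, -2, 1].
Repeating for e2, e3 and assembling the columns gives [[-2, -1, 2], [-2, -3, 2], [1, 1, 3]].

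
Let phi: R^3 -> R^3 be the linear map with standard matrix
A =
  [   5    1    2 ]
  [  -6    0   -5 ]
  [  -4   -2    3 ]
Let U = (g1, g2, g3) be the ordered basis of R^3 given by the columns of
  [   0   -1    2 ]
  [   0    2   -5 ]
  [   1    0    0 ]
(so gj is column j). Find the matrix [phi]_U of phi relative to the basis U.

[[3, 0, 2], [0, 3, -1], [1, 0, 2]]

The j-th column of [phi]_U is [phi(gj)]_U.
phi(g1) = A g1 = [2, -5, 3] = 3g1 + 0·g2 + g3, so column 1 is [3, 0, 1].
Repeating for g2, g3 and assembling the columns gives [[3, 0, 2], [0, 3, -1], [1, 0, 2]].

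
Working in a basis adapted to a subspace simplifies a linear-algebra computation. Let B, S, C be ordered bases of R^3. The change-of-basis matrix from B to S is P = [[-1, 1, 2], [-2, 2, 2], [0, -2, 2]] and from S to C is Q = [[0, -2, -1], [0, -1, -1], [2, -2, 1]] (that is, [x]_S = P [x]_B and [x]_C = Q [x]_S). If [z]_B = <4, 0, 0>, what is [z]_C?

<16, 8, 8>

First [z]_S = P [z]_B = <-4, -8, 0>.
Then [z]_C = Q [z]_S = <16, 8, 8>.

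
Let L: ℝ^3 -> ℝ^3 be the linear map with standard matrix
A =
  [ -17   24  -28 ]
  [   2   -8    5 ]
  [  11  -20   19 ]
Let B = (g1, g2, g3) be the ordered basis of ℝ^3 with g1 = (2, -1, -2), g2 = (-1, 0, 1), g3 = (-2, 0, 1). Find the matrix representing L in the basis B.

Let P have columns g1, ..., g3. Then [L]_B = P^(-1) A P.
Here det P = 1, so P^(-1) is integer; computing A P first and then P^(-1)(A P) gives [[-2, -3, -1], [2, -1, -2], [-2, 3, -3]].

[[-2, -3, -1], [2, -1, -2], [-2, 3, -3]]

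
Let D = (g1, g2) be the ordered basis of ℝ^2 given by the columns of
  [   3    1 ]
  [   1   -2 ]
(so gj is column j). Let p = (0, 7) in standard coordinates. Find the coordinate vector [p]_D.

Write p = c_1 g1 + c_2 g2 and solve for the c_i.
System: 3c_1 + c_2 = 0, c_1 - 2c_2 = 7; solving gives c_1 = 1, c_2 = -3.
Check: g1 - 3g2 = (0, 7).

(1, -3)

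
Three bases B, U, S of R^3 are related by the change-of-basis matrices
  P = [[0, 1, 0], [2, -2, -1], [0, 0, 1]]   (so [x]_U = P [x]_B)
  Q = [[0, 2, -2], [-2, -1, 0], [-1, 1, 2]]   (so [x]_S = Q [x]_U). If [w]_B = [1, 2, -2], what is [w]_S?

[4, -4, -6]

Apply P to get U-coordinates [2, 0, -2], then Q to get S-coordinates.
The result is [w]_S = [4, -4, -6].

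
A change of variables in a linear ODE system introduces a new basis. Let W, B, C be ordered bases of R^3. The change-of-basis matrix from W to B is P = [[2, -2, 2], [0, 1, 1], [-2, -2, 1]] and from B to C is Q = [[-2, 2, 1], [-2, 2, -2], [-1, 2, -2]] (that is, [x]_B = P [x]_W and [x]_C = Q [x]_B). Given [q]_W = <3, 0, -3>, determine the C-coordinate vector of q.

Apply P to get B-coordinates <0, -3, -9>, then Q to get C-coordinates.
The result is [q]_C = <-15, 12, 12>.

<-15, 12, 12>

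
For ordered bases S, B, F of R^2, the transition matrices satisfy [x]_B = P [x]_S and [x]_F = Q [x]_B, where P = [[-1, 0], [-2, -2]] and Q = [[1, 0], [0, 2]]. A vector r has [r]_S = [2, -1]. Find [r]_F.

[-2, -4]

Apply P to get B-coordinates [-2, -2], then Q to get F-coordinates.
The result is [r]_F = [-2, -4].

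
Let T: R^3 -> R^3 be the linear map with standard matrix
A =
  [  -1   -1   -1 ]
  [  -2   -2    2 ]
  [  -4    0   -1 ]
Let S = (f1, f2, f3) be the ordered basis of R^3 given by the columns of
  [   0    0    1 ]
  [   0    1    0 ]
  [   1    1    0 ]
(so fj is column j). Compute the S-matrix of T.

[[-3, -1, -2], [2, 0, -2], [-1, -2, -1]]

With P the matrix whose columns are f1, ..., f3, [T]_S = P^(-1) A P.
Column by column: T(f1) = A f1 = (-1, 2, -1); its S-coordinates (-3, 2, -1) give column 1.
Continuing for each basis vector yields [T]_S = [[-3, -1, -2], [2, 0, -2], [-1, -2, -1]].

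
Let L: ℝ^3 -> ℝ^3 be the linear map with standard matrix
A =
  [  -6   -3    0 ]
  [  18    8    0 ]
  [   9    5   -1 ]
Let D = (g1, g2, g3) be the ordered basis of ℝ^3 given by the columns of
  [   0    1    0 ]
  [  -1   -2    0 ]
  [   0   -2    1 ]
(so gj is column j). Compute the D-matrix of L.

[[2, -2, 0], [3, 0, 0], [1, 1, -1]]

The j-th column of [L]_D is [L(gj)]_D.
L(g1) = A g1 = <3, -8, -5> = 2g1 + 3g2 + g3, so column 1 is <2, 3, 1>.
Repeating for g2, g3 and assembling the columns gives [[2, -2, 0], [3, 0, 0], [1, 1, -1]].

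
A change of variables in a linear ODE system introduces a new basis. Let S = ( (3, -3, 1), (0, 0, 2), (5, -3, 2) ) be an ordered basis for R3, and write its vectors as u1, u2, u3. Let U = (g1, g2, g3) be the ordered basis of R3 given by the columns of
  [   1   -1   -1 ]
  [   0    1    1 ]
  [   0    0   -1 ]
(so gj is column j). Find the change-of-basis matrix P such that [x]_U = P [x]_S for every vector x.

[[0, 0, 2], [-2, 2, -1], [-1, -2, -2]]

Column j of P is [uj]_U, since P maps S-coordinates to U-coordinates.
Expressing u1 in U: u1 = 0·g1 - 2g2 - g3, so column 1 of P is (0, -2, -1).
Doing the same for each uj gives P = [[0, 0, 2], [-2, 2, -1], [-1, -2, -2]].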